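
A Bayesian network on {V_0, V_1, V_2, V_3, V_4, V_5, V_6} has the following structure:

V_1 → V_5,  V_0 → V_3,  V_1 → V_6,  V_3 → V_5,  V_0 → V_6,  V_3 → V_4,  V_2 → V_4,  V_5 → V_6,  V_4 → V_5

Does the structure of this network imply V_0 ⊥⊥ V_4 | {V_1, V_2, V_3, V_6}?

Enumerating the 6 paths from V_0 to V_4 and testing each for blocking by {V_1, V_2, V_3, V_6}:
Path 1: V_0 → V_3 → V_4
  V_3 is a chain here and V_3 is conditioned on, so the path is blocked at V_3.
Path 2: V_0 → V_3 → V_5 ← V_4
  V_3 is a chain here and V_3 is conditioned on, so the path is blocked at V_3.
Path 3: V_0 → V_6 ← V_1 → V_5 ← V_4
  V_1 is a fork here and V_1 is conditioned on, so the path is blocked at V_1.
Path 4: V_0 → V_6 ← V_1 → V_5 ← V_3 → V_4
  V_1 is a fork here and V_1 is conditioned on, so the path is blocked at V_1.
Path 5: V_0 → V_6 ← V_5 ← V_4
  V_6 is a collider and V_6 is conditioned on, which opens it; V_5 is a chain and V_5 is not conditioned on — no node blocks this path, so it is active.
Path 6: V_0 → V_6 ← V_5 ← V_3 → V_4
  V_3 is a fork here and V_3 is conditioned on, so the path is blocked at V_3.
Since the path V_0 → V_6 ← V_5 ← V_4 is active, V_0 and V_4 are not d-separated given {V_1, V_2, V_3, V_6}.

No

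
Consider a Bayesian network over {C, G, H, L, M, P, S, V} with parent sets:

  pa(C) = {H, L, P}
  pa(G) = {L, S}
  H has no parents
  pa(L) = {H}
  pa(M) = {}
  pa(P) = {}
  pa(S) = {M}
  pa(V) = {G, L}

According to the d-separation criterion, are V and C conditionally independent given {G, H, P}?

No — V and C are not d-separated given {G, H, P}.

4 paths connect V and C; each must be blocked for d-separation to hold:
Path 1: V ← L ← H → C
  H is a fork here and H is conditioned on, so the path is blocked at H.
Path 2: V ← L → C
  L is a fork and L is not conditioned on — no node blocks this path, so it is active.
Path 3: V ← G ← L ← H → C
  G is a chain here and G is conditioned on, so the path is blocked at G.
Path 4: V ← G ← L → C
  G is a chain here and G is conditioned on, so the path is blocked at G.
Since the path V ← L → C is active, V and C are not d-separated given {G, H, P}.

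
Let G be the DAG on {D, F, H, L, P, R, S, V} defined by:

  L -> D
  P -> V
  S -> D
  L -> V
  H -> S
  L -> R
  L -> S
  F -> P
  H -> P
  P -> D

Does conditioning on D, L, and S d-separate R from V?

Yes

Enumerating the 5 paths from R to V and testing each for blocking by {D, L, S}:
Path 1: R ← L → D ← P → V
  L is a fork here and L is conditioned on, so the path is blocked at L.
Path 2: R ← L → D ← S ← H → P → V
  L is a fork here and L is conditioned on, so the path is blocked at L.
Path 3: R ← L → S ← H → P → V
  L is a fork here and L is conditioned on, so the path is blocked at L.
Path 4: R ← L → S → D ← P → V
  L is a fork here and L is conditioned on, so the path is blocked at L.
Path 5: R ← L → V
  L is a fork here and L is conditioned on, so the path is blocked at L.
Every path is blocked, so R and V are d-separated given {D, L, S}.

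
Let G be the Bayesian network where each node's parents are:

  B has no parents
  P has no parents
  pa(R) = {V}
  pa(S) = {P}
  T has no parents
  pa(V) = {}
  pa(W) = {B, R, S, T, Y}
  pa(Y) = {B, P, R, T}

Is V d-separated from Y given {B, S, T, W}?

We examine all 5 paths between V and Y:
  1. V → R → Y — R:chain[open] ⇒ active
  2. V → R → W ← T → Y — R:chain[open]; W:collider[open]; T:fork[blocks] ⇒ blocked
  3. V → R → W ← Y — R:chain[open]; W:collider[open] ⇒ active
  4. V → R → W ← S ← P → Y — R:chain[open]; W:collider[open]; S:chain[blocks]; P:fork[open] ⇒ blocked
  5. V → R → W ← B → Y — R:chain[open]; W:collider[open]; B:fork[blocks] ⇒ blocked
At least one path is unblocked, so d-separation fails.

No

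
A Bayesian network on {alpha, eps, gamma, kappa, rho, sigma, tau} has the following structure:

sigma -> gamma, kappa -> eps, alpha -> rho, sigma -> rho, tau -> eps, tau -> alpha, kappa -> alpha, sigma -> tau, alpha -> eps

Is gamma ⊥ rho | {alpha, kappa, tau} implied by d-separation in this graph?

We examine all 4 paths between gamma and rho:
Path 1: gamma ← sigma → tau → eps ← alpha → rho
  tau is a chain here and tau is conditioned on, so the path is blocked at tau.
Path 2: gamma ← sigma → tau → eps ← kappa → alpha → rho
  tau is a chain here and tau is conditioned on, so the path is blocked at tau.
Path 3: gamma ← sigma → tau → alpha → rho
  tau is a chain here and tau is conditioned on, so the path is blocked at tau.
Path 4: gamma ← sigma → rho
  sigma is a fork and sigma is not conditioned on — no node blocks this path, so it is active.
Since the path gamma ← sigma → rho is active, gamma and rho are not d-separated given {alpha, kappa, tau}.

No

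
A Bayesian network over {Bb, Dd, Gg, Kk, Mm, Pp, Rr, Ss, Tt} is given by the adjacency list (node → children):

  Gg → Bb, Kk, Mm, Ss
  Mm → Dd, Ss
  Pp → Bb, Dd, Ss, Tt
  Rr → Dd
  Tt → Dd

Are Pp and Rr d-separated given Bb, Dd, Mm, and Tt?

No

6 paths connect Pp and Rr; each must be blocked for d-separation to hold:
  1. Pp → Ss ← Gg → Mm → Dd ← Rr — Ss:collider[blocks]; Gg:fork[open]; Mm:chain[blocks]; Dd:collider[open] ⇒ blocked
  2. Pp → Ss ← Mm → Dd ← Rr — Ss:collider[blocks]; Mm:fork[blocks]; Dd:collider[open] ⇒ blocked
  3. Pp → Bb ← Gg → Ss ← Mm → Dd ← Rr — Bb:collider[open]; Gg:fork[open]; Ss:collider[blocks]; Mm:fork[blocks]; Dd:collider[open] ⇒ blocked
  4. Pp → Bb ← Gg → Mm → Dd ← Rr — Bb:collider[open]; Gg:fork[open]; Mm:chain[blocks]; Dd:collider[open] ⇒ blocked
  5. Pp → Tt → Dd ← Rr — Tt:chain[blocks]; Dd:collider[open] ⇒ blocked
  6. Pp → Dd ← Rr — Dd:collider[open] ⇒ active
At least one path is unblocked, so d-separation fails.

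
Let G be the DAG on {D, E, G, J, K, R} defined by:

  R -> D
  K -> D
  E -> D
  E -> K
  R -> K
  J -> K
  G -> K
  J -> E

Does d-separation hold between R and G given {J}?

Yes — R and G are d-separated given {J}.

There are 4 undirected paths between R and G; checking each against the conditioning set {J}:
Path 1: R → K ← G
  K is a collider here and neither K nor any of its descendants is conditioned on, so the collider stays closed — the path is blocked at K.
Path 2: R → D ← K ← G
  D is a collider here and neither D nor any of its descendants is conditioned on, so the collider stays closed — the path is blocked at D.
Path 3: R → D ← E → K ← G
  D is a collider here and neither D nor any of its descendants is conditioned on, so the collider stays closed — the path is blocked at D.
Path 4: R → D ← E ← J → K ← G
  D is a collider here and neither D nor any of its descendants is conditioned on, so the collider stays closed — the path is blocked at D.
Every path is blocked, so R and G are d-separated given {J}.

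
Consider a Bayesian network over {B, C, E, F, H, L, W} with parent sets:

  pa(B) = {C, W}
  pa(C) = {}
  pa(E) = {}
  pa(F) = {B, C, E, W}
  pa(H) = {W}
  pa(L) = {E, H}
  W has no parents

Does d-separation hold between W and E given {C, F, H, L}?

We examine all 4 paths between W and E:
Path 1: W → F ← E
  F is a collider and F is conditioned on, which opens it — no node blocks this path, so it is active.
Path 2: W → H → L ← E
  H is a chain here and H is conditioned on, so the path is blocked at H.
Path 3: W → B → F ← E
  B is a chain and B is not conditioned on; F is a collider and F is conditioned on, which opens it — no node blocks this path, so it is active.
Path 4: W → B ← C → F ← E
  C is a fork here and C is conditioned on, so the path is blocked at C.
At least one path is unblocked, so d-separation fails.

No — W and E are not d-separated given {C, F, H, L}.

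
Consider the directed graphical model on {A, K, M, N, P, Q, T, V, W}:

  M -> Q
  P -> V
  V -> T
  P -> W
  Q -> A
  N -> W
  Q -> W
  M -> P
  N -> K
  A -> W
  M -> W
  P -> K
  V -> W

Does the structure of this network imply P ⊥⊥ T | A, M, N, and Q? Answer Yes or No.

6 paths connect P and T; each must be blocked for d-separation to hold:
Path 1: P → V → T
  V is a chain and V is not conditioned on — no node blocks this path, so it is active.
Path 2: P → W ← V → T
  W is a collider here and neither W nor any of its descendants is conditioned on, so the collider stays closed — the path is blocked at W.
Path 3: P ← M → W ← V → T
  M is a fork here and M is conditioned on, so the path is blocked at M.
Path 4: P ← M → Q → W ← V → T
  M is a fork here and M is conditioned on, so the path is blocked at M.
Path 5: P ← M → Q → A → W ← V → T
  M is a fork here and M is conditioned on, so the path is blocked at M.
Path 6: P → K ← N → W ← V → T
  K is a collider here and neither K nor any of its descendants is conditioned on, so the collider stays closed — the path is blocked at K.
Because an active path exists, P and T are not d-separated.

No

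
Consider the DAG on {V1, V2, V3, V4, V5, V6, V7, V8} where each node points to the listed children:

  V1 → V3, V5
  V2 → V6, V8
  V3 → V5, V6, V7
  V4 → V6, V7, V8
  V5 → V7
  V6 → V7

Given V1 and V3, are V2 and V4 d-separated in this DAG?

Yes

6 paths connect V2 and V4; each must be blocked for d-separation to hold:
  1. V2 → V6 ← V3 → V7 ← V4 — V6:collider[blocks]; V3:fork[blocks]; V7:collider[blocks] ⇒ blocked
  2. V2 → V6 ← V3 ← V1 → V5 → V7 ← V4 — V6:collider[blocks]; V3:chain[blocks]; V1:fork[blocks]; V5:chain[open]; V7:collider[blocks] ⇒ blocked
  3. V2 → V6 ← V3 → V5 → V7 ← V4 — V6:collider[blocks]; V3:fork[blocks]; V5:chain[open]; V7:collider[blocks] ⇒ blocked
  4. V2 → V6 → V7 ← V4 — V6:chain[open]; V7:collider[blocks] ⇒ blocked
  5. V2 → V6 ← V4 — V6:collider[blocks] ⇒ blocked
  6. V2 → V8 ← V4 — V8:collider[blocks] ⇒ blocked
All paths are blocked; V2 ⊥ V4 | {V1, V3} holds.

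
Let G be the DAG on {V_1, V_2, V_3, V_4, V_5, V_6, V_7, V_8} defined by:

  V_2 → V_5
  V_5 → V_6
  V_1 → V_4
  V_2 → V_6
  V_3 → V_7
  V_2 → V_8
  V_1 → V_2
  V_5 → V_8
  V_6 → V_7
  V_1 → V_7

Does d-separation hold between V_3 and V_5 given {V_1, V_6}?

We examine all 6 paths between V_3 and V_5:
Path 1: V_3 → V_7 ← V_1 → V_2 → V_8 ← V_5
  V_7 is a collider here and neither V_7 nor any of its descendants is conditioned on, so the collider stays closed — the path is blocked at V_7.
Path 2: V_3 → V_7 ← V_1 → V_2 → V_5
  V_7 is a collider here and neither V_7 nor any of its descendants is conditioned on, so the collider stays closed — the path is blocked at V_7.
Path 3: V_3 → V_7 ← V_1 → V_2 → V_6 ← V_5
  V_7 is a collider here and neither V_7 nor any of its descendants is conditioned on, so the collider stays closed — the path is blocked at V_7.
Path 4: V_3 → V_7 ← V_6 ← V_2 → V_8 ← V_5
  V_7 is a collider here and neither V_7 nor any of its descendants is conditioned on, so the collider stays closed — the path is blocked at V_7.
Path 5: V_3 → V_7 ← V_6 ← V_2 → V_5
  V_7 is a collider here and neither V_7 nor any of its descendants is conditioned on, so the collider stays closed — the path is blocked at V_7.
Path 6: V_3 → V_7 ← V_6 ← V_5
  V_7 is a collider here and neither V_7 nor any of its descendants is conditioned on, so the collider stays closed — the path is blocked at V_7.
All paths are blocked; V_3 ⊥ V_5 | {V_1, V_6} holds.

Yes — V_3 and V_5 are d-separated given {V_1, V_6}.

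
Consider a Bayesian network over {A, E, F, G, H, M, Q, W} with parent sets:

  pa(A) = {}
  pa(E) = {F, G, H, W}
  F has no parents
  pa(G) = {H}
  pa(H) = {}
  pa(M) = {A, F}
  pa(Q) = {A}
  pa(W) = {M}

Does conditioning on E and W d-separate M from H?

Enumerating the 4 paths from M to H and testing each for blocking by {E, W}:
Path 1: M → W → E ← H
  W is a chain here and W is conditioned on, so the path is blocked at W.
Path 2: M → W → E ← G ← H
  W is a chain here and W is conditioned on, so the path is blocked at W.
Path 3: M ← F → E ← H
  F is a fork and F is not conditioned on; E is a collider and E is conditioned on, which opens it — no node blocks this path, so it is active.
Path 4: M ← F → E ← G ← H
  F is a fork and F is not conditioned on; E is a collider and E is conditioned on, which opens it; G is a chain and G is not conditioned on — no node blocks this path, so it is active.
At least one path is unblocked, so d-separation fails.

No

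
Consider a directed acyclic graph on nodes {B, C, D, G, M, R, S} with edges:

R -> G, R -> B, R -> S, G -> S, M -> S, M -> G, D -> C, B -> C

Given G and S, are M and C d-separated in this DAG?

No

There are 4 undirected paths between M and C; checking each against the conditioning set {G, S}:
Path 1: M → G ← R → B → C
  G is a collider and G is conditioned on, which opens it; R is a fork and R is not conditioned on; B is a chain and B is not conditioned on — no node blocks this path, so it is active.
Path 2: M → G → S ← R → B → C
  G is a chain here and G is conditioned on, so the path is blocked at G.
Path 3: M → S ← R → B → C
  S is a collider and S is conditioned on, which opens it; R is a fork and R is not conditioned on; B is a chain and B is not conditioned on — no node blocks this path, so it is active.
Path 4: M → S ← G ← R → B → C
  G is a chain here and G is conditioned on, so the path is blocked at G.
Because an active path exists, M and C are not d-separated.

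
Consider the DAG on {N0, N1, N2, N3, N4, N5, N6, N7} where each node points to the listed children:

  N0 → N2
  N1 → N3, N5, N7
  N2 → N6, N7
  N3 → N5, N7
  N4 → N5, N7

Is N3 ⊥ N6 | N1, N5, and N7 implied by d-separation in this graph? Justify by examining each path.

No

5 paths connect N3 and N6; each must be blocked for d-separation to hold:
Path 1: N3 → N7 ← N2 → N6
  N7 is a collider and N7 is conditioned on, which opens it; N2 is a fork and N2 is not conditioned on — no node blocks this path, so it is active.
Path 2: N3 → N5 ← N4 → N7 ← N2 → N6
  N5 is a collider and N5 is conditioned on, which opens it; N4 is a fork and N4 is not conditioned on; N7 is a collider and N7 is conditioned on, which opens it; N2 is a fork and N2 is not conditioned on — no node blocks this path, so it is active.
Path 3: N3 → N5 ← N1 → N7 ← N2 → N6
  N1 is a fork here and N1 is conditioned on, so the path is blocked at N1.
Path 4: N3 ← N1 → N7 ← N2 → N6
  N1 is a fork here and N1 is conditioned on, so the path is blocked at N1.
Path 5: N3 ← N1 → N5 ← N4 → N7 ← N2 → N6
  N1 is a fork here and N1 is conditioned on, so the path is blocked at N1.
At least one path is unblocked, so d-separation fails.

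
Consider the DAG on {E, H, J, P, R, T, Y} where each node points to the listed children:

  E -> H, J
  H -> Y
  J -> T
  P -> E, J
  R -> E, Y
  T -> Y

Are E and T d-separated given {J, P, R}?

Yes

4 paths connect E and T; each must be blocked for d-separation to hold:
  1. E → H → Y ← T — H:chain[open]; Y:collider[blocks] ⇒ blocked
  2. E ← P → J → T — P:fork[blocks]; J:chain[blocks] ⇒ blocked
  3. E → J → T — J:chain[blocks] ⇒ blocked
  4. E ← R → Y ← T — R:fork[blocks]; Y:collider[blocks] ⇒ blocked
All paths are blocked; E ⊥ T | {J, P, R} holds.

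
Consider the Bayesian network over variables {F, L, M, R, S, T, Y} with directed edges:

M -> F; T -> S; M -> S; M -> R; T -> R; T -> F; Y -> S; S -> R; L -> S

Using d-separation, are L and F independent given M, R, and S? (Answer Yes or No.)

No

We examine all 6 paths between L and F:
  1. L → S → R ← T → F — S:chain[blocks]; R:collider[open]; T:fork[open] ⇒ blocked
  2. L → S → R ← M → F — S:chain[blocks]; R:collider[open]; M:fork[blocks] ⇒ blocked
  3. L → S ← T → R ← M → F — S:collider[open]; T:fork[open]; R:collider[open]; M:fork[blocks] ⇒ blocked
  4. L → S ← T → F — S:collider[open]; T:fork[open] ⇒ active
  5. L → S ← M → R ← T → F — S:collider[open]; M:fork[blocks]; R:collider[open]; T:fork[open] ⇒ blocked
  6. L → S ← M → F — S:collider[open]; M:fork[blocks] ⇒ blocked
At least one path is unblocked, so d-separation fails.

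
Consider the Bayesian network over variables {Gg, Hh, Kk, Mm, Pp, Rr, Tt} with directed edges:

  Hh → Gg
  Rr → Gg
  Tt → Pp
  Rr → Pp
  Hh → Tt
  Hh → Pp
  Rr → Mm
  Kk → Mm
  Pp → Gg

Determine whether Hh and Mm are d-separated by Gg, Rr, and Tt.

Yes — Hh and Mm are d-separated given {Gg, Rr, Tt}.

6 paths connect Hh and Mm; each must be blocked for d-separation to hold:
  1. Hh → Pp → Gg ← Rr → Mm — Pp:chain[open]; Gg:collider[open]; Rr:fork[blocks] ⇒ blocked
  2. Hh → Pp ← Rr → Mm — Pp:collider[open]; Rr:fork[blocks] ⇒ blocked
  3. Hh → Tt → Pp → Gg ← Rr → Mm — Tt:chain[blocks]; Pp:chain[open]; Gg:collider[open]; Rr:fork[blocks] ⇒ blocked
  4. Hh → Tt → Pp ← Rr → Mm — Tt:chain[blocks]; Pp:collider[open]; Rr:fork[blocks] ⇒ blocked
  5. Hh → Gg ← Pp ← Rr → Mm — Gg:collider[open]; Pp:chain[open]; Rr:fork[blocks] ⇒ blocked
  6. Hh → Gg ← Rr → Mm — Gg:collider[open]; Rr:fork[blocks] ⇒ blocked
Since every path is blocked, d-separation holds.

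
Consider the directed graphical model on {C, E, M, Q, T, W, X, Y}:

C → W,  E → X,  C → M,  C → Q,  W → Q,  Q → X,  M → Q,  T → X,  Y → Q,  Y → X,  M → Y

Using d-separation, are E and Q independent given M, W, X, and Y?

There are 5 undirected paths between E and Q; checking each against the conditioning set {M, W, X, Y}:
Path 1: E → X ← Q
  X is a collider and X is conditioned on, which opens it — no node blocks this path, so it is active.
Path 2: E → X ← Y ← M → Q
  Y is a chain here and Y is conditioned on, so the path is blocked at Y.
Path 3: E → X ← Y ← M ← C → W → Q
  Y is a chain here and Y is conditioned on, so the path is blocked at Y.
Path 4: E → X ← Y ← M ← C → Q
  Y is a chain here and Y is conditioned on, so the path is blocked at Y.
Path 5: E → X ← Y → Q
  Y is a fork here and Y is conditioned on, so the path is blocked at Y.
Since the path E → X ← Q is active, E and Q are not d-separated given {M, W, X, Y}.

No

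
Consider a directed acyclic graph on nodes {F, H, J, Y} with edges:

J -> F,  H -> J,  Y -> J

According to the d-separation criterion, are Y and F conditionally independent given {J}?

The only undirected path from Y to F is:
Path 1: Y → J → F
  J is a chain here and J is conditioned on, so the path is blocked at J.
Since every path is blocked, d-separation holds.

Yes — Y and F are d-separated given {J}.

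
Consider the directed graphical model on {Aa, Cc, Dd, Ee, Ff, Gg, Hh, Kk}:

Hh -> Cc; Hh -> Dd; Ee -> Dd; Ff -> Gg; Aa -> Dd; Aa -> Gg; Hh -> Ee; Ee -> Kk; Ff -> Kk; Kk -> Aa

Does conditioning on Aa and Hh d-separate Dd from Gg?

6 paths connect Dd and Gg; each must be blocked for d-separation to hold:
Path 1: Dd ← Ee → Kk ← Ff → Gg
  Ee is a fork and Ee is not conditioned on; Kk is a collider and its descendant Aa is conditioned on, which opens it; Ff is a fork and Ff is not conditioned on — no node blocks this path, so it is active.
Path 2: Dd ← Ee → Kk → Aa → Gg
  Aa is a chain here and Aa is conditioned on, so the path is blocked at Aa.
Path 3: Dd ← Hh → Ee → Kk ← Ff → Gg
  Hh is a fork here and Hh is conditioned on, so the path is blocked at Hh.
Path 4: Dd ← Hh → Ee → Kk → Aa → Gg
  Hh is a fork here and Hh is conditioned on, so the path is blocked at Hh.
Path 5: Dd ← Aa ← Kk ← Ff → Gg
  Aa is a chain here and Aa is conditioned on, so the path is blocked at Aa.
Path 6: Dd ← Aa → Gg
  Aa is a fork here and Aa is conditioned on, so the path is blocked at Aa.
At least one path is unblocked, so d-separation fails.

No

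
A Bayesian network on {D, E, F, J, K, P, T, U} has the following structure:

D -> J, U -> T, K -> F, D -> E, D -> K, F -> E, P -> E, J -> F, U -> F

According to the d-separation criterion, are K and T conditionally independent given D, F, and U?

Yes

Enumerating the 3 paths from K to T and testing each for blocking by {D, F, U}:
  1. K ← D → J → F ← U → T — D:fork[blocks]; J:chain[open]; F:collider[open]; U:fork[blocks] ⇒ blocked
  2. K ← D → E ← F ← U → T — D:fork[blocks]; E:collider[blocks]; F:chain[blocks]; U:fork[blocks] ⇒ blocked
  3. K → F ← U → T — F:collider[open]; U:fork[blocks] ⇒ blocked
Since every path is blocked, d-separation holds.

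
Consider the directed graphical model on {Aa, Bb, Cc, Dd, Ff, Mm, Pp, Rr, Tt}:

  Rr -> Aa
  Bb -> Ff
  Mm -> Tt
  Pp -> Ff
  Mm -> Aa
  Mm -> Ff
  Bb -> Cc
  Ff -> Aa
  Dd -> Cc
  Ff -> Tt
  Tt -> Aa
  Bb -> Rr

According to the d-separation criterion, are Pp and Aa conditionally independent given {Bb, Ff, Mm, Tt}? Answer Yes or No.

There are 6 undirected paths between Pp and Aa; checking each against the conditioning set {Bb, Ff, Mm, Tt}:
  1. Pp → Ff → Aa — Ff:chain[blocks] ⇒ blocked
  2. Pp → Ff ← Mm → Aa — Ff:collider[open]; Mm:fork[blocks] ⇒ blocked
  3. Pp → Ff ← Mm → Tt → Aa — Ff:collider[open]; Mm:fork[blocks]; Tt:chain[blocks] ⇒ blocked
  4. Pp → Ff → Tt → Aa — Ff:chain[blocks]; Tt:chain[blocks] ⇒ blocked
  5. Pp → Ff → Tt ← Mm → Aa — Ff:chain[blocks]; Tt:collider[open]; Mm:fork[blocks] ⇒ blocked
  6. Pp → Ff ← Bb → Rr → Aa — Ff:collider[open]; Bb:fork[blocks]; Rr:chain[open] ⇒ blocked
All paths are blocked; Pp ⊥ Aa | {Bb, Ff, Mm, Tt} holds.

Yes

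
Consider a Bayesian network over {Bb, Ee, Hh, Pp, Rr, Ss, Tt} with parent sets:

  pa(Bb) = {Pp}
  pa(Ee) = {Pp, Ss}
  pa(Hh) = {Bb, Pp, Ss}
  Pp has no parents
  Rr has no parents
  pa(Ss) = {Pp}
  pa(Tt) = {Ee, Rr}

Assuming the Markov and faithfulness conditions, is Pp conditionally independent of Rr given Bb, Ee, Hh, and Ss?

We examine all 4 paths between Pp and Rr:
Path 1: Pp → Hh ← Ss → Ee → Tt ← Rr
  Ss is a fork here and Ss is conditioned on, so the path is blocked at Ss.
Path 2: Pp → Bb → Hh ← Ss → Ee → Tt ← Rr
  Bb is a chain here and Bb is conditioned on, so the path is blocked at Bb.
Path 3: Pp → Ee → Tt ← Rr
  Ee is a chain here and Ee is conditioned on, so the path is blocked at Ee.
Path 4: Pp → Ss → Ee → Tt ← Rr
  Ss is a chain here and Ss is conditioned on, so the path is blocked at Ss.
All paths are blocked; Pp ⊥ Rr | {Bb, Ee, Hh, Ss} holds.

Yes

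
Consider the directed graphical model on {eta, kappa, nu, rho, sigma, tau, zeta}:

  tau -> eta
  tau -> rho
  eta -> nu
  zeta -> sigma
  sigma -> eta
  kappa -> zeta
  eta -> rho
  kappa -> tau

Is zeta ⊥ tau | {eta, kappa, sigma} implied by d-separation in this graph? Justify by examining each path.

We examine all 3 paths between zeta and tau:
  1. zeta → sigma → eta → rho ← tau — sigma:chain[blocks]; eta:chain[blocks]; rho:collider[blocks] ⇒ blocked
  2. zeta → sigma → eta ← tau — sigma:chain[blocks]; eta:collider[open] ⇒ blocked
  3. zeta ← kappa → tau — kappa:fork[blocks] ⇒ blocked
Since every path is blocked, d-separation holds.

Yes — zeta and tau are d-separated given {eta, kappa, sigma}.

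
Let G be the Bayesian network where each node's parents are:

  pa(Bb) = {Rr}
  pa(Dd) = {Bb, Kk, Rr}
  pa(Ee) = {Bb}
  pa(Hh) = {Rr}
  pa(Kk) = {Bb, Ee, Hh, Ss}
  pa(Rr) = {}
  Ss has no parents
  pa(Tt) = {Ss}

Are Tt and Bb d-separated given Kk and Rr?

No

We examine all 6 paths between Tt and Bb:
Path 1: Tt ← Ss → Kk ← Ee ← Bb
  Ss is a fork and Ss is not conditioned on; Kk is a collider and Kk is conditioned on, which opens it; Ee is a chain and Ee is not conditioned on — no node blocks this path, so it is active.
Path 2: Tt ← Ss → Kk ← Hh ← Rr → Dd ← Bb
  Rr is a fork here and Rr is conditioned on, so the path is blocked at Rr.
Path 3: Tt ← Ss → Kk ← Hh ← Rr → Bb
  Rr is a fork here and Rr is conditioned on, so the path is blocked at Rr.
Path 4: Tt ← Ss → Kk → Dd ← Rr → Bb
  Kk is a chain here and Kk is conditioned on, so the path is blocked at Kk.
Path 5: Tt ← Ss → Kk → Dd ← Bb
  Kk is a chain here and Kk is conditioned on, so the path is blocked at Kk.
Path 6: Tt ← Ss → Kk ← Bb
  Ss is a fork and Ss is not conditioned on; Kk is a collider and Kk is conditioned on, which opens it — no node blocks this path, so it is active.
Because an active path exists, Tt and Bb are not d-separated.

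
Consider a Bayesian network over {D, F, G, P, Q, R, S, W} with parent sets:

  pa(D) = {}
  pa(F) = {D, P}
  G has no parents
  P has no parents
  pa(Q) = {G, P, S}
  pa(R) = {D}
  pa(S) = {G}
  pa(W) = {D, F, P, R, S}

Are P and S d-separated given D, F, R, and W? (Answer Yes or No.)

We examine all 6 paths between P and S:
Path 1: P → W ← S
  W is a collider and W is conditioned on, which opens it — no node blocks this path, so it is active.
Path 2: P → Q ← G → S
  Q is a collider here and neither Q nor any of its descendants is conditioned on, so the collider stays closed — the path is blocked at Q.
Path 3: P → Q ← S
  Q is a collider here and neither Q nor any of its descendants is conditioned on, so the collider stays closed — the path is blocked at Q.
Path 4: P → F → W ← S
  F is a chain here and F is conditioned on, so the path is blocked at F.
Path 5: P → F ← D → W ← S
  D is a fork here and D is conditioned on, so the path is blocked at D.
Path 6: P → F ← D → R → W ← S
  D is a fork here and D is conditioned on, so the path is blocked at D.
Because an active path exists, P and S are not d-separated.

No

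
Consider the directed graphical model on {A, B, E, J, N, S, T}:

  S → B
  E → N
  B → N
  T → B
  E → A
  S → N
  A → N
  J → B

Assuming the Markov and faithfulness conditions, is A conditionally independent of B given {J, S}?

Yes

There are 4 undirected paths between A and B; checking each against the conditioning set {J, S}:
Path 1: A ← E → N ← S → B
  N is a collider here and neither N nor any of its descendants is conditioned on, so the collider stays closed — the path is blocked at N.
Path 2: A ← E → N ← B
  N is a collider here and neither N nor any of its descendants is conditioned on, so the collider stays closed — the path is blocked at N.
Path 3: A → N ← S → B
  N is a collider here and neither N nor any of its descendants is conditioned on, so the collider stays closed — the path is blocked at N.
Path 4: A → N ← B
  N is a collider here and neither N nor any of its descendants is conditioned on, so the collider stays closed — the path is blocked at N.
Since every path is blocked, d-separation holds.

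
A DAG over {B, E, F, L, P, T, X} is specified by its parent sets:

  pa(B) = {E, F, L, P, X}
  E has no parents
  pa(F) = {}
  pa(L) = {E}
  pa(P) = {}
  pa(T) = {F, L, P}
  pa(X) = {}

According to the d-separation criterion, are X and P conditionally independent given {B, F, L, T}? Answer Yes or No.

There are 4 undirected paths between X and P; checking each against the conditioning set {B, F, L, T}:
  1. X → B ← L → T ← P — B:collider[open]; L:fork[blocks]; T:collider[open] ⇒ blocked
  2. X → B ← F → T ← P — B:collider[open]; F:fork[blocks]; T:collider[open] ⇒ blocked
  3. X → B ← E → L → T ← P — B:collider[open]; E:fork[open]; L:chain[blocks]; T:collider[open] ⇒ blocked
  4. X → B ← P — B:collider[open] ⇒ active
Because an active path exists, X and P are not d-separated.

No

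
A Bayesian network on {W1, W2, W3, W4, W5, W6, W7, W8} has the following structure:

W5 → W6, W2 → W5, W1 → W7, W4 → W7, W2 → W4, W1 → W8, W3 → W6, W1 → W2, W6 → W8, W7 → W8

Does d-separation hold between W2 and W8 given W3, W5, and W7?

We examine all 5 paths between W2 and W8:
Path 1: W2 → W5 → W6 → W8
  W5 is a chain here and W5 is conditioned on, so the path is blocked at W5.
Path 2: W2 → W4 → W7 ← W1 → W8
  W4 is a chain and W4 is not conditioned on; W7 is a collider and W7 is conditioned on, which opens it; W1 is a fork and W1 is not conditioned on — no node blocks this path, so it is active.
Path 3: W2 → W4 → W7 → W8
  W7 is a chain here and W7 is conditioned on, so the path is blocked at W7.
Path 4: W2 ← W1 → W7 → W8
  W7 is a chain here and W7 is conditioned on, so the path is blocked at W7.
Path 5: W2 ← W1 → W8
  W1 is a fork and W1 is not conditioned on — no node blocks this path, so it is active.
Because an active path exists, W2 and W8 are not d-separated.

No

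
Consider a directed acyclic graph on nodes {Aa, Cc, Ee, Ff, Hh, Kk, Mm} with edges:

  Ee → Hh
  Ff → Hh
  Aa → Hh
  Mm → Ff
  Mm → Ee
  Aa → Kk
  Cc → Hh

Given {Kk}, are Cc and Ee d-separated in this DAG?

Yes

We examine all 2 paths between Cc and Ee:
Path 1: Cc → Hh ← Ee
  Hh is a collider here and neither Hh nor any of its descendants is conditioned on, so the collider stays closed — the path is blocked at Hh.
Path 2: Cc → Hh ← Ff ← Mm → Ee
  Hh is a collider here and neither Hh nor any of its descendants is conditioned on, so the collider stays closed — the path is blocked at Hh.
Every path is blocked, so Cc and Ee are d-separated given {Kk}.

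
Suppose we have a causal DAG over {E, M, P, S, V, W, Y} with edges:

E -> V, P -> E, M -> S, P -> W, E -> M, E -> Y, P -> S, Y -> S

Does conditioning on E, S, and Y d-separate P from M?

4 paths connect P and M; each must be blocked for d-separation to hold:
Path 1: P → E → Y → S ← M
  E is a chain here and E is conditioned on, so the path is blocked at E.
Path 2: P → E → M
  E is a chain here and E is conditioned on, so the path is blocked at E.
Path 3: P → S ← Y ← E → M
  Y is a chain here and Y is conditioned on, so the path is blocked at Y.
Path 4: P → S ← M
  S is a collider and S is conditioned on, which opens it — no node blocks this path, so it is active.
Since the path P → S ← M is active, P and M are not d-separated given {E, S, Y}.

No — P and M are not d-separated given {E, S, Y}.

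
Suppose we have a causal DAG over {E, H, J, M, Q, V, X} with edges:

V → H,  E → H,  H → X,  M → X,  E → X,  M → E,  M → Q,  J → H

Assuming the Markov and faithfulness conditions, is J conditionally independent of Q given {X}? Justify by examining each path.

No — J and Q are not d-separated given {X}.

Enumerating the 4 paths from J to Q and testing each for blocking by {X}:
Path 1: J → H → X ← M → Q
  H is a chain and H is not conditioned on; X is a collider and X is conditioned on, which opens it; M is a fork and M is not conditioned on — no node blocks this path, so it is active.
Path 2: J → H → X ← E ← M → Q
  H is a chain and H is not conditioned on; X is a collider and X is conditioned on, which opens it; E is a chain and E is not conditioned on; M is a fork and M is not conditioned on — no node blocks this path, so it is active.
Path 3: J → H ← E → X ← M → Q
  H is a collider and its descendant X is conditioned on, which opens it; E is a fork and E is not conditioned on; X is a collider and X is conditioned on, which opens it; M is a fork and M is not conditioned on — no node blocks this path, so it is active.
Path 4: J → H ← E ← M → Q
  H is a collider and its descendant X is conditioned on, which opens it; E is a chain and E is not conditioned on; M is a fork and M is not conditioned on — no node blocks this path, so it is active.
Because an active path exists, J and Q are not d-separated.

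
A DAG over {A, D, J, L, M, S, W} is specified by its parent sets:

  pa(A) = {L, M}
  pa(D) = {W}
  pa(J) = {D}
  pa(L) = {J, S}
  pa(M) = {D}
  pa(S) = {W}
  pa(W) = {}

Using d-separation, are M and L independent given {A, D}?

We examine all 3 paths between M and L:
  1. M ← D ← W → S → L — D:chain[blocks]; W:fork[open]; S:chain[open] ⇒ blocked
  2. M ← D → J → L — D:fork[blocks]; J:chain[open] ⇒ blocked
  3. M → A ← L — A:collider[open] ⇒ active
Because an active path exists, M and L are not d-separated.

No — M and L are not d-separated given {A, D}.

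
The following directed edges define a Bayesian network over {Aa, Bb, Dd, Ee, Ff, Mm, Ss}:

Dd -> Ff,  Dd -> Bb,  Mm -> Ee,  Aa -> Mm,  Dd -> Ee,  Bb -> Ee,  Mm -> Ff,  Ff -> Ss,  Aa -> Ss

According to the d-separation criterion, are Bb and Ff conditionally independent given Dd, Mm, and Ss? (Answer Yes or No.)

We examine all 6 paths between Bb and Ff:
Path 1: Bb → Ee ← Dd → Ff
  Ee is a collider here and neither Ee nor any of its descendants is conditioned on, so the collider stays closed — the path is blocked at Ee.
Path 2: Bb → Ee ← Mm → Ff
  Ee is a collider here and neither Ee nor any of its descendants is conditioned on, so the collider stays closed — the path is blocked at Ee.
Path 3: Bb → Ee ← Mm ← Aa → Ss ← Ff
  Ee is a collider here and neither Ee nor any of its descendants is conditioned on, so the collider stays closed — the path is blocked at Ee.
Path 4: Bb ← Dd → Ee ← Mm → Ff
  Dd is a fork here and Dd is conditioned on, so the path is blocked at Dd.
Path 5: Bb ← Dd → Ee ← Mm ← Aa → Ss ← Ff
  Dd is a fork here and Dd is conditioned on, so the path is blocked at Dd.
Path 6: Bb ← Dd → Ff
  Dd is a fork here and Dd is conditioned on, so the path is blocked at Dd.
Every path is blocked, so Bb and Ff are d-separated given {Dd, Mm, Ss}.

Yes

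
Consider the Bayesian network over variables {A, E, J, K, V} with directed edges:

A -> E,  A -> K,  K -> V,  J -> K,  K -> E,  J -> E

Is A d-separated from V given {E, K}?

We examine all 3 paths between A and V:
Path 1: A → K → V
  K is a chain here and K is conditioned on, so the path is blocked at K.
Path 2: A → E ← J → K → V
  K is a chain here and K is conditioned on, so the path is blocked at K.
Path 3: A → E ← K → V
  K is a fork here and K is conditioned on, so the path is blocked at K.
All paths are blocked; A ⊥ V | {E, K} holds.

Yes — A and V are d-separated given {E, K}.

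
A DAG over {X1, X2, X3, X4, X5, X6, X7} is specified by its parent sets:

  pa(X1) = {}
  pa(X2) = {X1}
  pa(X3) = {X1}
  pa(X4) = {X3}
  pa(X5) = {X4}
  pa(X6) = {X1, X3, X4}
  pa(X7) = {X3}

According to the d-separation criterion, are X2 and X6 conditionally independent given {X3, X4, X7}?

No

We examine all 3 paths between X2 and X6:
Path 1: X2 ← X1 → X6
  X1 is a fork and X1 is not conditioned on — no node blocks this path, so it is active.
Path 2: X2 ← X1 → X3 → X4 → X6
  X3 is a chain here and X3 is conditioned on, so the path is blocked at X3.
Path 3: X2 ← X1 → X3 → X6
  X3 is a chain here and X3 is conditioned on, so the path is blocked at X3.
At least one path is unblocked, so d-separation fails.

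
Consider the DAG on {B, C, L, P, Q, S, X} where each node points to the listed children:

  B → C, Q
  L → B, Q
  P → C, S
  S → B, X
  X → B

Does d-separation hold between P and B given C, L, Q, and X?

No

There are 3 undirected paths between P and B; checking each against the conditioning set {C, L, Q, X}:
Path 1: P → S → B
  S is a chain and S is not conditioned on — no node blocks this path, so it is active.
Path 2: P → S → X → B
  X is a chain here and X is conditioned on, so the path is blocked at X.
Path 3: P → C ← B
  C is a collider and C is conditioned on, which opens it — no node blocks this path, so it is active.
At least one path is unblocked, so d-separation fails.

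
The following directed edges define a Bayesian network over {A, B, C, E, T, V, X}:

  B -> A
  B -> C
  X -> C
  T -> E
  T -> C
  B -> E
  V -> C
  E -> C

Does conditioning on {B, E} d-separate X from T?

We examine all 3 paths between X and T:
Path 1: X → C ← T
  C is a collider here and neither C nor any of its descendants is conditioned on, so the collider stays closed — the path is blocked at C.
Path 2: X → C ← E ← T
  C is a collider here and neither C nor any of its descendants is conditioned on, so the collider stays closed — the path is blocked at C.
Path 3: X → C ← B → E ← T
  C is a collider here and neither C nor any of its descendants is conditioned on, so the collider stays closed — the path is blocked at C.
All paths are blocked; X ⊥ T | {B, E} holds.

Yes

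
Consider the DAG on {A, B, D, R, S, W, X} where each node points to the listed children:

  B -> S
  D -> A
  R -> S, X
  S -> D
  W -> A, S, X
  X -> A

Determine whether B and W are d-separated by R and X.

Yes

5 paths connect B and W; each must be blocked for d-separation to hold:
Path 1: B → S ← W
  S is a collider here and neither S nor any of its descendants is conditioned on, so the collider stays closed — the path is blocked at S.
Path 2: B → S → D → A ← X ← W
  A is a collider here and neither A nor any of its descendants is conditioned on, so the collider stays closed — the path is blocked at A.
Path 3: B → S → D → A ← W
  A is a collider here and neither A nor any of its descendants is conditioned on, so the collider stays closed — the path is blocked at A.
Path 4: B → S ← R → X → A ← W
  S is a collider here and neither S nor any of its descendants is conditioned on, so the collider stays closed — the path is blocked at S.
Path 5: B → S ← R → X ← W
  S is a collider here and neither S nor any of its descendants is conditioned on, so the collider stays closed — the path is blocked at S.
Every path is blocked, so B and W are d-separated given {R, X}.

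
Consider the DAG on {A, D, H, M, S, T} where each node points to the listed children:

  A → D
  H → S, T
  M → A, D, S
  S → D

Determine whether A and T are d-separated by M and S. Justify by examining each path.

Yes

Enumerating the 4 paths from A to T and testing each for blocking by {M, S}:
  1. A ← M → D ← S ← H → T — M:fork[blocks]; D:collider[blocks]; S:chain[blocks]; H:fork[open] ⇒ blocked
  2. A ← M → S ← H → T — M:fork[blocks]; S:collider[open]; H:fork[open] ⇒ blocked
  3. A → D ← M → S ← H → T — D:collider[blocks]; M:fork[blocks]; S:collider[open]; H:fork[open] ⇒ blocked
  4. A → D ← S ← H → T — D:collider[blocks]; S:chain[blocks]; H:fork[open] ⇒ blocked
Every path is blocked, so A and T are d-separated given {M, S}.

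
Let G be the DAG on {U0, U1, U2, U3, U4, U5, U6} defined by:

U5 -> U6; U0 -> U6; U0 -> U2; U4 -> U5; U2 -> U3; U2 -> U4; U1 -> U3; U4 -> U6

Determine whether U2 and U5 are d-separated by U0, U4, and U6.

Yes — U2 and U5 are d-separated given {U0, U4, U6}.

Enumerating the 4 paths from U2 to U5 and testing each for blocking by {U0, U4, U6}:
Path 1: U2 → U4 → U6 ← U5
  U4 is a chain here and U4 is conditioned on, so the path is blocked at U4.
Path 2: U2 → U4 → U5
  U4 is a chain here and U4 is conditioned on, so the path is blocked at U4.
Path 3: U2 ← U0 → U6 ← U4 → U5
  U0 is a fork here and U0 is conditioned on, so the path is blocked at U0.
Path 4: U2 ← U0 → U6 ← U5
  U0 is a fork here and U0 is conditioned on, so the path is blocked at U0.
All paths are blocked; U2 ⊥ U5 | {U0, U4, U6} holds.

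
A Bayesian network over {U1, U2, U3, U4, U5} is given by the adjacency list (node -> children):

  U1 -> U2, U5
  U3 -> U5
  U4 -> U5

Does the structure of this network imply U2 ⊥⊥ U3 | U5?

No

The only undirected path from U2 to U3 is:
Path 1: U2 ← U1 → U5 ← U3
  U1 is a fork and U1 is not conditioned on; U5 is a collider and U5 is conditioned on, which opens it — no node blocks this path, so it is active.
Since the path U2 ← U1 → U5 ← U3 is active, U2 and U3 are not d-separated given {U5}.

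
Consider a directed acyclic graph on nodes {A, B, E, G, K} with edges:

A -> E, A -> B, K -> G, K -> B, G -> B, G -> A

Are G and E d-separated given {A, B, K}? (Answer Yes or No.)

Yes

We examine all 3 paths between G and E:
  1. G ← K → B ← A → E — K:fork[blocks]; B:collider[open]; A:fork[blocks] ⇒ blocked
  2. G → A → E — A:chain[blocks] ⇒ blocked
  3. G → B ← A → E — B:collider[open]; A:fork[blocks] ⇒ blocked
All paths are blocked; G ⊥ E | {A, B, K} holds.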